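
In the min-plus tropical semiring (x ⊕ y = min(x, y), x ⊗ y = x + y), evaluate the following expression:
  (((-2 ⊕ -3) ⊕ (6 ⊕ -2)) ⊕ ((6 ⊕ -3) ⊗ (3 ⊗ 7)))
(((-2 ⊕ -3) ⊕ (6 ⊕ -2)) ⊕ ((6 ⊕ -3) ⊗ (3 ⊗ 7))) = -3

Expand innermost to outermost. Recall ⊕ takes the minimum of its arguments and ⊗ takes their sum. Working out the expression (((-2 ⊕ -3) ⊕ (6 ⊕ -2)) ⊕ ((6 ⊕ -3) ⊗ (3 ⊗ 7))) gives -3.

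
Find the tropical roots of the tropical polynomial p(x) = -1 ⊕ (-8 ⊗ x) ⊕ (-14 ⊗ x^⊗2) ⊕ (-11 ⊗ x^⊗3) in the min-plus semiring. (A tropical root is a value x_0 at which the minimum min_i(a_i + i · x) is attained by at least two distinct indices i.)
Roots: {-3, 6, 7}

Each tropical root is a break point of the lower envelope of the lines y = a_i + i · x (there are 4 lines, with slopes 0, 1, ..., 3). Only the lines that attain the minimum somewhere contribute to roots; other lines are dominated. Here the surviving (envelope) indices are i = 3, i = 2, i = 1, i = 0.
Intersections between consecutive envelope lines give the roots: for adjacent envelope indices i < j the intersection is x = (a_i − a_j) / (j − i). Reading off the sorted break points: {-3, 6, 7}.
Verification: at each break x_0, at least two indices attain the minimum of min_i(a_i + i · x_0).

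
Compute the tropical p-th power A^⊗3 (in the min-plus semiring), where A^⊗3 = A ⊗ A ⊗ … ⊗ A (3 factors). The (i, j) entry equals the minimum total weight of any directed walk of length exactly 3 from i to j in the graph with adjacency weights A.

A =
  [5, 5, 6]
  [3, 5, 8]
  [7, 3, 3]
A^⊗3 =
  [12, 12, 12]
  [11, 12, 12]
  [9, 9, 9]

Each entry (A^⊗3)_ij equals the minimum over all length-3 walks i = v_0 → v_1 → … → v_3 = j of Σ_t A[v_t][v_{t+1}]. For example, for (i, j) = (0, 2) we minimise over 9 possible intermediate vertex sequences; the minimum is 12, attained along the walk 0 → 2 → 2 → 2.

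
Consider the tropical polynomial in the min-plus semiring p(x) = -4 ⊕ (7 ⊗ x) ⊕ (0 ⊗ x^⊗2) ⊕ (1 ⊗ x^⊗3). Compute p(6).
p(6) = -4

A tropical monomial a ⊗ x^⊗i evaluates to a + i · x. Evaluating each term at x = 6:
  Term 0 contributes -4 + 0 · 6 = -4
  Term 1 contributes 7 + 1 · 6 = 13
  Term 2 contributes 0 + 2 · 6 = 12
  Term 3 contributes 1 + 3 · 6 = 19
p(6) = ⊕ of these = min[-4, 13, 12, 19] = -4.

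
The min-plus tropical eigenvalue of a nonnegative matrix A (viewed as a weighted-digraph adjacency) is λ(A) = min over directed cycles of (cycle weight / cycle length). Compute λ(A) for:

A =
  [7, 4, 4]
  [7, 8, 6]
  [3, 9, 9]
λ(A) = 7/2

Enumerate directed cycles and compute their means (weight / length). Sample:
  cycle 0 → 0: weight = 7, length = 1, mean = 7/1 ≈ 7.000
  cycle 1 → 1: weight = 8, length = 1, mean = 8/1 ≈ 8.000
  cycle 2 → 2: weight = 9, length = 1, mean = 9/1 ≈ 9.000
  cycle 0 → 1 → 0: weight = 11, length = 2, mean = 11/2 ≈ 5.500
  cycle 0 → 2 → 0: weight = 7, length = 2, mean = 7/2 ≈ 3.500
  cycle 1 → 0 → 1: weight = 11, length = 2, mean = 11/2 ≈ 5.500
Minimum mean = 3.500, attained e.g. along the cycle 0 → 2 → 0 with weight 7 and length 2. So λ(A) = 7/2 = 7/2.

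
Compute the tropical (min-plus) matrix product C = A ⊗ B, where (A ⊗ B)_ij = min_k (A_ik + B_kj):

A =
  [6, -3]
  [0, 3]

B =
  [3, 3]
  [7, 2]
A ⊗ B =
  [4, -1]
  [3, 3]

Apply the min-plus product entry-by-entry:
  C[0][0] = min over k of (A[0][0] + B[0][0] = 6 + 3 = 9, A[0][1] + B[1][0] = -3 + 7 = 4) = 4 (attained at k = 1)
  C[0][1] = min over k of (A[0][0] + B[0][1] = 6 + 3 = 9, A[0][1] + B[1][1] = -3 + 2 = -1) = -1 (attained at k = 1)
  C[1][0] = min over k of (A[1][0] + B[0][0] = 0 + 3 = 3, A[1][1] + B[1][0] = 3 + 7 = 10) = 3 (attained at k = 0)
  C[1][1] = min over k of (A[1][0] + B[0][1] = 0 + 3 = 3, A[1][1] + B[1][1] = 3 + 2 = 5) = 3 (attained at k = 0)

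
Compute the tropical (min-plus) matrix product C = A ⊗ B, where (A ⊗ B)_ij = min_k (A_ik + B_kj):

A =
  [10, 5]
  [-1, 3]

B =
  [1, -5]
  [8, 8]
A ⊗ B =
  [11, 5]
  [0, -6]

Apply the min-plus product entry-by-entry:
  C[0][0] = min over k of (A[0][0] + B[0][0] = 10 + 1 = 11, A[0][1] + B[1][0] = 5 + 8 = 13) = 11 (attained at k = 0)
  C[0][1] = min over k of (A[0][0] + B[0][1] = 10 + -5 = 5, A[0][1] + B[1][1] = 5 + 8 = 13) = 5 (attained at k = 0)
  C[1][0] = min over k of (A[1][0] + B[0][0] = -1 + 1 = 0, A[1][1] + B[1][0] = 3 + 8 = 11) = 0 (attained at k = 0)
  C[1][1] = min over k of (A[1][0] + B[0][1] = -1 + -5 = -6, A[1][1] + B[1][1] = 3 + 8 = 11) = -6 (attained at k = 0)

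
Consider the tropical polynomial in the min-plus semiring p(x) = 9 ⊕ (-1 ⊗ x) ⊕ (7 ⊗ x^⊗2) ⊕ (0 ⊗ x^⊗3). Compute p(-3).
p(-3) = -9

A tropical monomial a ⊗ x^⊗i evaluates to a + i · x. Evaluating each term at x = -3:
  Term 0 contributes 9 + 0 · -3 = 9
  Term 1 contributes -1 + 1 · -3 = -4
  Term 2 contributes 7 + 2 · -3 = 1
  Term 3 contributes 0 + 3 · -3 = -9
p(-3) = ⊕ of these = min[9, -4, 1, -9] = -9.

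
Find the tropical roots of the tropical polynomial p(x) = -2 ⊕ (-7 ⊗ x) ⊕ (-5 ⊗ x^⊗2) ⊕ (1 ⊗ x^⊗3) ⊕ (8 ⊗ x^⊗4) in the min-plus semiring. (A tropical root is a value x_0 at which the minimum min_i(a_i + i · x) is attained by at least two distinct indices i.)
Roots: {-7, -6, -2, 5}

Each tropical root is a break point of the lower envelope of the lines y = a_i + i · x (there are 5 lines, with slopes 0, 1, ..., 4). Only the lines that attain the minimum somewhere contribute to roots; other lines are dominated. Here the surviving (envelope) indices are i = 4, i = 3, i = 2, i = 1, i = 0.
Intersections between consecutive envelope lines give the roots: for adjacent envelope indices i < j the intersection is x = (a_i − a_j) / (j − i). Reading off the sorted break points: {-7, -6, -2, 5}.
Verification: at each break x_0, at least two indices attain the minimum of min_i(a_i + i · x_0).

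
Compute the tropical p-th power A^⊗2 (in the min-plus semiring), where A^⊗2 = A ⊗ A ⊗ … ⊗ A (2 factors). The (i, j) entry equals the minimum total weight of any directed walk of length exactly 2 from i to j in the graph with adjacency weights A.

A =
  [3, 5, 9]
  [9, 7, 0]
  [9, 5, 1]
A^⊗2 =
  [6, 8, 5]
  [9, 5, 1]
  [10, 6, 2]

Each entry (A^⊗2)_ij equals the minimum over all length-2 walks i = v_0 → v_1 → … → v_2 = j of Σ_t A[v_t][v_{t+1}]. For example, for (i, j) = (0, 2) we minimise over 3 possible intermediate vertex sequences; the minimum is 5, attained along the walk 0 → 1 → 2.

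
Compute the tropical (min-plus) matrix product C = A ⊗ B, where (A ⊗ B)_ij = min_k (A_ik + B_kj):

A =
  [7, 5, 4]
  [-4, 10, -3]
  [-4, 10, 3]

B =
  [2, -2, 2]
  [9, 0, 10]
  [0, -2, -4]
A ⊗ B =
  [4, 2, 0]
  [-3, -6, -7]
  [-2, -6, -2]

Apply the min-plus product entry-by-entry:
  C[0][0] = min over k of (A[0][0] + B[0][0] = 7 + 2 = 9, A[0][1] + B[1][0] = 5 + 9 = 14, A[0][2] + B[2][0] = 4 + 0 = 4) = 4 (attained at k = 2)
  C[0][1] = min over k of (A[0][0] + B[0][1] = 7 + -2 = 5, A[0][1] + B[1][1] = 5 + 0 = 5, A[0][2] + B[2][1] = 4 + -2 = 2) = 2 (attained at k = 2)
  C[0][2] = min over k of (A[0][0] + B[0][2] = 7 + 2 = 9, A[0][1] + B[1][2] = 5 + 10 = 15, A[0][2] + B[2][2] = 4 + -4 = 0) = 0 (attained at k = 2)
  C[1][0] = min over k of (A[1][0] + B[0][0] = -4 + 2 = -2, A[1][1] + B[1][0] = 10 + 9 = 19, A[1][2] + B[2][0] = -3 + 0 = -3) = -3 (attained at k = 2)
  C[1][1] = min over k of (A[1][0] + B[0][1] = -4 + -2 = -6, A[1][1] + B[1][1] = 10 + 0 = 10, A[1][2] + B[2][1] = -3 + -2 = -5) = -6 (attained at k = 0)
  C[1][2] = min over k of (A[1][0] + B[0][2] = -4 + 2 = -2, A[1][1] + B[1][2] = 10 + 10 = 20, A[1][2] + B[2][2] = -3 + -4 = -7) = -7 (attained at k = 2)
  C[2][0] = min over k of (A[2][0] + B[0][0] = -4 + 2 = -2, A[2][1] + B[1][0] = 10 + 9 = 19, A[2][2] + B[2][0] = 3 + 0 = 3) = -2 (attained at k = 0)
  C[2][1] = min over k of (A[2][0] + B[0][1] = -4 + -2 = -6, A[2][1] + B[1][1] = 10 + 0 = 10, A[2][2] + B[2][1] = 3 + -2 = 1) = -6 (attained at k = 0)
  C[2][2] = min over k of (A[2][0] + B[0][2] = -4 + 2 = -2, A[2][1] + B[1][2] = 10 + 10 = 20, A[2][2] + B[2][2] = 3 + -4 = -1) = -2 (attained at k = 0)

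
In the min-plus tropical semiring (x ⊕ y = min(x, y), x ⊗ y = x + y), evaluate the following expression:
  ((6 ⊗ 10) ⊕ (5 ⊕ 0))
((6 ⊗ 10) ⊕ (5 ⊕ 0)) = 0

Expand innermost to outermost. Recall ⊕ takes the minimum of its arguments and ⊗ takes their sum. Working out the expression ((6 ⊗ 10) ⊕ (5 ⊕ 0)) gives 0.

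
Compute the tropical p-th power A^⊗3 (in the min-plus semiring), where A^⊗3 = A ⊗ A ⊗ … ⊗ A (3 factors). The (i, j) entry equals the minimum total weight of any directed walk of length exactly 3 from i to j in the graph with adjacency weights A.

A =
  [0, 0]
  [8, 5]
A^⊗3 =
  [0, 0]
  [8, 8]

Each entry (A^⊗3)_ij equals the minimum over all length-3 walks i = v_0 → v_1 → … → v_3 = j of Σ_t A[v_t][v_{t+1}]. For example, for (i, j) = (0, 1) we minimise over 4 possible intermediate vertex sequences; the minimum is 0, attained along the walk 0 → 0 → 0 → 1.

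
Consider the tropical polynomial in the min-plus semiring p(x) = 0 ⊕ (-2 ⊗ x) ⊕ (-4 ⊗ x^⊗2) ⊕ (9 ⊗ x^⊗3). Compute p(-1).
p(-1) = -6

A tropical monomial a ⊗ x^⊗i evaluates to a + i · x. Evaluating each term at x = -1:
  Term 0 contributes 0 + 0 · -1 = 0
  Term 1 contributes -2 + 1 · -1 = -3
  Term 2 contributes -4 + 2 · -1 = -6
  Term 3 contributes 9 + 3 · -1 = 6
p(-1) = ⊕ of these = min[0, -3, -6, 6] = -6.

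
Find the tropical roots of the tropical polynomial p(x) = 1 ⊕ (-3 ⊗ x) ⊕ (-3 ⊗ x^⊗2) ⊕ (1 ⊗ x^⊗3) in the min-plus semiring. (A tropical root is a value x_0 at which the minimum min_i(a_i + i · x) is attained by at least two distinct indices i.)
Roots: {-4, 0, 4}

Each tropical root is a break point of the lower envelope of the lines y = a_i + i · x (there are 4 lines, with slopes 0, 1, ..., 3). Only the lines that attain the minimum somewhere contribute to roots; other lines are dominated. Here the surviving (envelope) indices are i = 3, i = 2, i = 1, i = 0.
Intersections between consecutive envelope lines give the roots: for adjacent envelope indices i < j the intersection is x = (a_i − a_j) / (j − i). Reading off the sorted break points: {-4, 0, 4}.
Verification: at each break x_0, at least two indices attain the minimum of min_i(a_i + i · x_0).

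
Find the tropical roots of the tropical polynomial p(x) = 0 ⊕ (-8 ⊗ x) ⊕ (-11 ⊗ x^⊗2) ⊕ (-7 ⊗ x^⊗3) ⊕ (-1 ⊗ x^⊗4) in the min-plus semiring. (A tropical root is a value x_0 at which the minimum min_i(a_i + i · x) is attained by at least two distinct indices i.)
Roots: {-6, -4, 3, 8}

Each tropical root is a break point of the lower envelope of the lines y = a_i + i · x (there are 5 lines, with slopes 0, 1, ..., 4). Only the lines that attain the minimum somewhere contribute to roots; other lines are dominated. Here the surviving (envelope) indices are i = 4, i = 3, i = 2, i = 1, i = 0.
Intersections between consecutive envelope lines give the roots: for adjacent envelope indices i < j the intersection is x = (a_i − a_j) / (j − i). Reading off the sorted break points: {-6, -4, 3, 8}.
Verification: at each break x_0, at least two indices attain the minimum of min_i(a_i + i · x_0).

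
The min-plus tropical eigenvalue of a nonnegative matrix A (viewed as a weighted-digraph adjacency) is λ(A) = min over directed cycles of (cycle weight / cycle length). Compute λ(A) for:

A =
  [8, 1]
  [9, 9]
λ(A) = 5

Enumerate directed cycles and compute their means (weight / length). Sample:
  cycle 0 → 0: weight = 8, length = 1, mean = 8/1 ≈ 8.000
  cycle 1 → 1: weight = 9, length = 1, mean = 9/1 ≈ 9.000
  cycle 0 → 1 → 0: weight = 10, length = 2, mean = 10/2 ≈ 5.000
  cycle 1 → 0 → 1: weight = 10, length = 2, mean = 10/2 ≈ 5.000
Minimum mean = 5.000, attained e.g. along the cycle 0 → 1 → 0 with weight 10 and length 2. So λ(A) = 10/2 = 5.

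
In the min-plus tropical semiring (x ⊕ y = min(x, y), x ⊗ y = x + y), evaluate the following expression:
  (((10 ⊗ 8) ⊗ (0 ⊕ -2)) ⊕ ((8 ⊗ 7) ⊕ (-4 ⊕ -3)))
(((10 ⊗ 8) ⊗ (0 ⊕ -2)) ⊕ ((8 ⊗ 7) ⊕ (-4 ⊕ -3))) = -4

Expand innermost to outermost. Recall ⊕ takes the minimum of its arguments and ⊗ takes their sum. Working out the expression (((10 ⊗ 8) ⊗ (0 ⊕ -2)) ⊕ ((8 ⊗ 7) ⊕ (-4 ⊕ -3))) gives -4.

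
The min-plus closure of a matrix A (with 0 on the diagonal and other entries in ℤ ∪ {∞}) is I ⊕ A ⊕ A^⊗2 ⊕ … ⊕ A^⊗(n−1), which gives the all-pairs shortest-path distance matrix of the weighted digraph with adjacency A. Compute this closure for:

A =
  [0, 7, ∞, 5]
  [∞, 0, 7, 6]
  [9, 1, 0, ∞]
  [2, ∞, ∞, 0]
Closure =
  [0, 7, 14, 5]
  [8, 0, 7, 6]
  [9, 1, 0, 7]
  [2, 9, 16, 0]

This is the Floyd-Warshall all-pairs shortest-path computation. For each intermediate vertex k = 0, 1, …, 3, update dist[i][j] ← min(dist[i][j], dist[i][k] + dist[k][j]). The final matrix gives, for each (i, j), the minimum total weight of any directed path from i to j (possibly empty when i = j).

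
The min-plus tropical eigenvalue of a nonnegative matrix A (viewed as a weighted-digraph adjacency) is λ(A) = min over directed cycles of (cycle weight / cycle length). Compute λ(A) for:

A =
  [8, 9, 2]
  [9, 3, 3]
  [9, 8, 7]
λ(A) = 3

Enumerate directed cycles and compute their means (weight / length). Sample:
  cycle 0 → 0: weight = 8, length = 1, mean = 8/1 ≈ 8.000
  cycle 1 → 1: weight = 3, length = 1, mean = 3/1 ≈ 3.000
  cycle 2 → 2: weight = 7, length = 1, mean = 7/1 ≈ 7.000
  cycle 0 → 1 → 0: weight = 18, length = 2, mean = 18/2 ≈ 9.000
  cycle 0 → 2 → 0: weight = 11, length = 2, mean = 11/2 ≈ 5.500
  cycle 1 → 0 → 1: weight = 18, length = 2, mean = 18/2 ≈ 9.000
Minimum mean = 3.000, attained e.g. along the cycle 1 → 1 with weight 3 and length 1. So λ(A) = 3/1 = 3.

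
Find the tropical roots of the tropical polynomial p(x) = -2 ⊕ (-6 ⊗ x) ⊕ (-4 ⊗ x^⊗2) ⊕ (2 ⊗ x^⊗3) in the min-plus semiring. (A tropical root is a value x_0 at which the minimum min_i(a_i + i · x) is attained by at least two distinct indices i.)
Roots: {-6, -2, 4}

Each tropical root is a break point of the lower envelope of the lines y = a_i + i · x (there are 4 lines, with slopes 0, 1, ..., 3). Only the lines that attain the minimum somewhere contribute to roots; other lines are dominated. Here the surviving (envelope) indices are i = 3, i = 2, i = 1, i = 0.
Intersections between consecutive envelope lines give the roots: for adjacent envelope indices i < j the intersection is x = (a_i − a_j) / (j − i). Reading off the sorted break points: {-6, -2, 4}.
Verification: at each break x_0, at least two indices attain the minimum of min_i(a_i + i · x_0).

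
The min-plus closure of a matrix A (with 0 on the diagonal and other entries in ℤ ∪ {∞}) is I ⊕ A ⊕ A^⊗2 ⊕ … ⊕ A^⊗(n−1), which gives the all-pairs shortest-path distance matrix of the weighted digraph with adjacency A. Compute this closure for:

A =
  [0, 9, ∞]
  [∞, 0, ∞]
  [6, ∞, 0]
Closure =
  [0, 9, ∞]
  [∞, 0, ∞]
  [6, 15, 0]

This is the Floyd-Warshall all-pairs shortest-path computation. For each intermediate vertex k = 0, 1, …, 2, update dist[i][j] ← min(dist[i][j], dist[i][k] + dist[k][j]). The final matrix gives, for each (i, j), the minimum total weight of any directed path from i to j (possibly empty when i = j).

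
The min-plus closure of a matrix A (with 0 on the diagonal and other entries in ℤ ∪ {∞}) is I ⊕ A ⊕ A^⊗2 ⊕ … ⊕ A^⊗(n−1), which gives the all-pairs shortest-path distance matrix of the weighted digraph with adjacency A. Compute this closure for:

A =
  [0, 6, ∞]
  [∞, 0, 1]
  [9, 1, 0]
Closure =
  [0, 6, 7]
  [10, 0, 1]
  [9, 1, 0]

This is the Floyd-Warshall all-pairs shortest-path computation. For each intermediate vertex k = 0, 1, …, 2, update dist[i][j] ← min(dist[i][j], dist[i][k] + dist[k][j]). The final matrix gives, for each (i, j), the minimum total weight of any directed path from i to j (possibly empty when i = j).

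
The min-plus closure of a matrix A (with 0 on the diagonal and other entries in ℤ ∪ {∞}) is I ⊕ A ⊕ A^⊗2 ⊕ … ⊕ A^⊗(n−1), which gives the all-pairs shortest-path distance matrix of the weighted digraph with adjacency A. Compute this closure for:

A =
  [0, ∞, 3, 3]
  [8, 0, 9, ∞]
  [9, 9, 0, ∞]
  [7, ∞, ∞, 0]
Closure =
  [0, 12, 3, 3]
  [8, 0, 9, 11]
  [9, 9, 0, 12]
  [7, 19, 10, 0]

This is the Floyd-Warshall all-pairs shortest-path computation. For each intermediate vertex k = 0, 1, …, 3, update dist[i][j] ← min(dist[i][j], dist[i][k] + dist[k][j]). The final matrix gives, for each (i, j), the minimum total weight of any directed path from i to j (possibly empty when i = j).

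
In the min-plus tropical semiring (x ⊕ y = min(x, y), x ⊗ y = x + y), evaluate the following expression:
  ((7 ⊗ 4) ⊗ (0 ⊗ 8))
((7 ⊗ 4) ⊗ (0 ⊗ 8)) = 19

Expand innermost to outermost. Recall ⊕ takes the minimum of its arguments and ⊗ takes their sum. Working out the expression ((7 ⊗ 4) ⊗ (0 ⊗ 8)) gives 19.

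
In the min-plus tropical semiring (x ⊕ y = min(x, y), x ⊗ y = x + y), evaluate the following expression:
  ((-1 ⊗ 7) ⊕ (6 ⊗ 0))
((-1 ⊗ 7) ⊕ (6 ⊗ 0)) = 6

Expand innermost to outermost. Recall ⊕ takes the minimum of its arguments and ⊗ takes their sum. Working out the expression ((-1 ⊗ 7) ⊕ (6 ⊗ 0)) gives 6.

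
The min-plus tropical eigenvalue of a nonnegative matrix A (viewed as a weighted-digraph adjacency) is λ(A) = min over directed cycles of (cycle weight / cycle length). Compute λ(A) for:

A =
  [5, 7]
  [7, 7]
λ(A) = 5

Enumerate directed cycles and compute their means (weight / length). Sample:
  cycle 0 → 0: weight = 5, length = 1, mean = 5/1 ≈ 5.000
  cycle 1 → 1: weight = 7, length = 1, mean = 7/1 ≈ 7.000
  cycle 0 → 1 → 0: weight = 14, length = 2, mean = 14/2 ≈ 7.000
  cycle 1 → 0 → 1: weight = 14, length = 2, mean = 14/2 ≈ 7.000
Minimum mean = 5.000, attained e.g. along the cycle 0 → 0 with weight 5 and length 1. So λ(A) = 5/1 = 5.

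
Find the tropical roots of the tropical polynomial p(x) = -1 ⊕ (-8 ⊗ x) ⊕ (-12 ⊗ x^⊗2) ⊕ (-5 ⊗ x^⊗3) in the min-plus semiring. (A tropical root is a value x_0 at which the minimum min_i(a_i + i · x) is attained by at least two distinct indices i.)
Roots: {-7, 4, 7}

Each tropical root is a break point of the lower envelope of the lines y = a_i + i · x (there are 4 lines, with slopes 0, 1, ..., 3). Only the lines that attain the minimum somewhere contribute to roots; other lines are dominated. Here the surviving (envelope) indices are i = 3, i = 2, i = 1, i = 0.
Intersections between consecutive envelope lines give the roots: for adjacent envelope indices i < j the intersection is x = (a_i − a_j) / (j − i). Reading off the sorted break points: {-7, 4, 7}.
Verification: at each break x_0, at least two indices attain the minimum of min_i(a_i + i · x_0).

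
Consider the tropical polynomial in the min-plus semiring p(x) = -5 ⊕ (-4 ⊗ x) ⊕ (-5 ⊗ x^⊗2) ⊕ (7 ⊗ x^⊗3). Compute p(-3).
p(-3) = -11

A tropical monomial a ⊗ x^⊗i evaluates to a + i · x. Evaluating each term at x = -3:
  Term 0 contributes -5 + 0 · -3 = -5
  Term 1 contributes -4 + 1 · -3 = -7
  Term 2 contributes -5 + 2 · -3 = -11
  Term 3 contributes 7 + 3 · -3 = -2
p(-3) = ⊕ of these = min[-5, -7, -11, -2] = -11.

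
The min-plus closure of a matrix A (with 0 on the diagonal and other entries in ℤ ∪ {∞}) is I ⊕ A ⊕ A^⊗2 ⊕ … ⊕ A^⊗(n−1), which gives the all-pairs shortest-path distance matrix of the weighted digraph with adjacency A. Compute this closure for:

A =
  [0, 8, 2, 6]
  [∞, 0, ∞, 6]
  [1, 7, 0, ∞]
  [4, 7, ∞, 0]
Closure =
  [0, 8, 2, 6]
  [10, 0, 12, 6]
  [1, 7, 0, 7]
  [4, 7, 6, 0]

This is the Floyd-Warshall all-pairs shortest-path computation. For each intermediate vertex k = 0, 1, …, 3, update dist[i][j] ← min(dist[i][j], dist[i][k] + dist[k][j]). The final matrix gives, for each (i, j), the minimum total weight of any directed path from i to j (possibly empty when i = j).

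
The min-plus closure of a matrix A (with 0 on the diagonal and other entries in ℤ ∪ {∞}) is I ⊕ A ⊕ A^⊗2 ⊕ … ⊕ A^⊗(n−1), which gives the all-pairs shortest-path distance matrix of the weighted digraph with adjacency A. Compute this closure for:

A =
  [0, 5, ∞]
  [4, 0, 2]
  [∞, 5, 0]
Closure =
  [0, 5, 7]
  [4, 0, 2]
  [9, 5, 0]

This is the Floyd-Warshall all-pairs shortest-path computation. For each intermediate vertex k = 0, 1, …, 2, update dist[i][j] ← min(dist[i][j], dist[i][k] + dist[k][j]). The final matrix gives, for each (i, j), the minimum total weight of any directed path from i to j (possibly empty when i = j).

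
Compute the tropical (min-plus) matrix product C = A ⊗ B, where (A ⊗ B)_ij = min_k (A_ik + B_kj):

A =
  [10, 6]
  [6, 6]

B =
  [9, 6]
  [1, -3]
A ⊗ B =
  [7, 3]
  [7, 3]

Apply the min-plus product entry-by-entry:
  C[0][0] = min over k of (A[0][0] + B[0][0] = 10 + 9 = 19, A[0][1] + B[1][0] = 6 + 1 = 7) = 7 (attained at k = 1)
  C[0][1] = min over k of (A[0][0] + B[0][1] = 10 + 6 = 16, A[0][1] + B[1][1] = 6 + -3 = 3) = 3 (attained at k = 1)
  C[1][0] = min over k of (A[1][0] + B[0][0] = 6 + 9 = 15, A[1][1] + B[1][0] = 6 + 1 = 7) = 7 (attained at k = 1)
  C[1][1] = min over k of (A[1][0] + B[0][1] = 6 + 6 = 12, A[1][1] + B[1][1] = 6 + -3 = 3) = 3 (attained at k = 1)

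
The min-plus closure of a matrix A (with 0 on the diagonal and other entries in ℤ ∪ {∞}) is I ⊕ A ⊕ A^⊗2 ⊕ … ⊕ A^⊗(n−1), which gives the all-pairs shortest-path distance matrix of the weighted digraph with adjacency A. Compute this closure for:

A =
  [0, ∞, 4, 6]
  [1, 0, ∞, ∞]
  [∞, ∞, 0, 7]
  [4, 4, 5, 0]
Closure =
  [0, 10, 4, 6]
  [1, 0, 5, 7]
  [11, 11, 0, 7]
  [4, 4, 5, 0]

This is the Floyd-Warshall all-pairs shortest-path computation. For each intermediate vertex k = 0, 1, …, 3, update dist[i][j] ← min(dist[i][j], dist[i][k] + dist[k][j]). The final matrix gives, for each (i, j), the minimum total weight of any directed path from i to j (possibly empty when i = j).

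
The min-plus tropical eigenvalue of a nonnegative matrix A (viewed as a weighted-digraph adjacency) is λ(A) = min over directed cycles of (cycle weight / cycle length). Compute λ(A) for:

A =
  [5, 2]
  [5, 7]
λ(A) = 7/2

Enumerate directed cycles and compute their means (weight / length). Sample:
  cycle 0 → 0: weight = 5, length = 1, mean = 5/1 ≈ 5.000
  cycle 1 → 1: weight = 7, length = 1, mean = 7/1 ≈ 7.000
  cycle 0 → 1 → 0: weight = 7, length = 2, mean = 7/2 ≈ 3.500
  cycle 1 → 0 → 1: weight = 7, length = 2, mean = 7/2 ≈ 3.500
Minimum mean = 3.500, attained e.g. along the cycle 0 → 1 → 0 with weight 7 and length 2. So λ(A) = 7/2 = 7/2.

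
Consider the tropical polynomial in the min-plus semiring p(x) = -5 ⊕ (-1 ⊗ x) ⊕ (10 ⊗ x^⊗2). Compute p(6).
p(6) = -5

A tropical monomial a ⊗ x^⊗i evaluates to a + i · x. Evaluating each term at x = 6:
  Term 0 contributes -5 + 0 · 6 = -5
  Term 1 contributes -1 + 1 · 6 = 5
  Term 2 contributes 10 + 2 · 6 = 22
p(6) = ⊕ of these = min[-5, 5, 22] = -5.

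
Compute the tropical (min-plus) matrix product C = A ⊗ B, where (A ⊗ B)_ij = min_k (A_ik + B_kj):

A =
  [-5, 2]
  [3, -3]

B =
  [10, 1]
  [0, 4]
A ⊗ B =
  [2, -4]
  [-3, 1]

Apply the min-plus product entry-by-entry:
  C[0][0] = min over k of (A[0][0] + B[0][0] = -5 + 10 = 5, A[0][1] + B[1][0] = 2 + 0 = 2) = 2 (attained at k = 1)
  C[0][1] = min over k of (A[0][0] + B[0][1] = -5 + 1 = -4, A[0][1] + B[1][1] = 2 + 4 = 6) = -4 (attained at k = 0)
  C[1][0] = min over k of (A[1][0] + B[0][0] = 3 + 10 = 13, A[1][1] + B[1][0] = -3 + 0 = -3) = -3 (attained at k = 1)
  C[1][1] = min over k of (A[1][0] + B[0][1] = 3 + 1 = 4, A[1][1] + B[1][1] = -3 + 4 = 1) = 1 (attained at k = 1)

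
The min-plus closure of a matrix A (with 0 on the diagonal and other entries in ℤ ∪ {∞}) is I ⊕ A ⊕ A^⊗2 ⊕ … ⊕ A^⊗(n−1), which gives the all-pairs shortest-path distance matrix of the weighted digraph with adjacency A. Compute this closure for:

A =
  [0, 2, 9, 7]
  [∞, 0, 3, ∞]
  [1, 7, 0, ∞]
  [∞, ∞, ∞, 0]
Closure =
  [0, 2, 5, 7]
  [4, 0, 3, 11]
  [1, 3, 0, 8]
  [∞, ∞, ∞, 0]

This is the Floyd-Warshall all-pairs shortest-path computation. For each intermediate vertex k = 0, 1, …, 3, update dist[i][j] ← min(dist[i][j], dist[i][k] + dist[k][j]). The final matrix gives, for each (i, j), the minimum total weight of any directed path from i to j (possibly empty when i = j).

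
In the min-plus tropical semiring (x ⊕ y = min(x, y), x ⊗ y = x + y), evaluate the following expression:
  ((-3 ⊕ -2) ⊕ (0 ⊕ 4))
((-3 ⊕ -2) ⊕ (0 ⊕ 4)) = -3

Expand innermost to outermost. Recall ⊕ takes the minimum of its arguments and ⊗ takes their sum. Working out the expression ((-3 ⊕ -2) ⊕ (0 ⊕ 4)) gives -3.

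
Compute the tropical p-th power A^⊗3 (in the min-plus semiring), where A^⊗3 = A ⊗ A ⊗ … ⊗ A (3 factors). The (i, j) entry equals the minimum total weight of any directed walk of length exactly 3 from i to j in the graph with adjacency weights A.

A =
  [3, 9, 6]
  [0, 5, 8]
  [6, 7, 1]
A^⊗3 =
  [9, 14, 8]
  [6, 12, 7]
  [8, 9, 3]

Each entry (A^⊗3)_ij equals the minimum over all length-3 walks i = v_0 → v_1 → … → v_3 = j of Σ_t A[v_t][v_{t+1}]. For example, for (i, j) = (0, 2) we minimise over 9 possible intermediate vertex sequences; the minimum is 8, attained along the walk 0 → 2 → 2 → 2.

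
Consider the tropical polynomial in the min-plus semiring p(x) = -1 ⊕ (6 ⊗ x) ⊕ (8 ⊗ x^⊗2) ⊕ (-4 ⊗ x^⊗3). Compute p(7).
p(7) = -1

A tropical monomial a ⊗ x^⊗i evaluates to a + i · x. Evaluating each term at x = 7:
  Term 0 contributes -1 + 0 · 7 = -1
  Term 1 contributes 6 + 1 · 7 = 13
  Term 2 contributes 8 + 2 · 7 = 22
  Term 3 contributes -4 + 3 · 7 = 17
p(7) = ⊕ of these = min[-1, 13, 22, 17] = -1.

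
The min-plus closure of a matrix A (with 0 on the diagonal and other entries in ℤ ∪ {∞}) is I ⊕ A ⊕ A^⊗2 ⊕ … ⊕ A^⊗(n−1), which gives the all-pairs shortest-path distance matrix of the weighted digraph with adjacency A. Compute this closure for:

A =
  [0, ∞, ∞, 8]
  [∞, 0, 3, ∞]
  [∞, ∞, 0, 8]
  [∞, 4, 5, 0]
Closure =
  [0, 12, 13, 8]
  [∞, 0, 3, 11]
  [∞, 12, 0, 8]
  [∞, 4, 5, 0]

This is the Floyd-Warshall all-pairs shortest-path computation. For each intermediate vertex k = 0, 1, …, 3, update dist[i][j] ← min(dist[i][j], dist[i][k] + dist[k][j]). The final matrix gives, for each (i, j), the minimum total weight of any directed path from i to j (possibly empty when i = j).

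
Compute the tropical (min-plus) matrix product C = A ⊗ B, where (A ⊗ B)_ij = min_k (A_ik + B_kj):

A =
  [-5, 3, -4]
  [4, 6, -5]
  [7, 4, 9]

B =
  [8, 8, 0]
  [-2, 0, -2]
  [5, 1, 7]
A ⊗ B =
  [1, -3, -5]
  [0, -4, 2]
  [2, 4, 2]

Apply the min-plus product entry-by-entry:
  C[0][0] = min over k of (A[0][0] + B[0][0] = -5 + 8 = 3, A[0][1] + B[1][0] = 3 + -2 = 1, A[0][2] + B[2][0] = -4 + 5 = 1) = 1 (attained at k = 1)
  C[0][1] = min over k of (A[0][0] + B[0][1] = -5 + 8 = 3, A[0][1] + B[1][1] = 3 + 0 = 3, A[0][2] + B[2][1] = -4 + 1 = -3) = -3 (attained at k = 2)
  C[0][2] = min over k of (A[0][0] + B[0][2] = -5 + 0 = -5, A[0][1] + B[1][2] = 3 + -2 = 1, A[0][2] + B[2][2] = -4 + 7 = 3) = -5 (attained at k = 0)
  C[1][0] = min over k of (A[1][0] + B[0][0] = 4 + 8 = 12, A[1][1] + B[1][0] = 6 + -2 = 4, A[1][2] + B[2][0] = -5 + 5 = 0) = 0 (attained at k = 2)
  C[1][1] = min over k of (A[1][0] + B[0][1] = 4 + 8 = 12, A[1][1] + B[1][1] = 6 + 0 = 6, A[1][2] + B[2][1] = -5 + 1 = -4) = -4 (attained at k = 2)
  C[1][2] = min over k of (A[1][0] + B[0][2] = 4 + 0 = 4, A[1][1] + B[1][2] = 6 + -2 = 4, A[1][2] + B[2][2] = -5 + 7 = 2) = 2 (attained at k = 2)
  C[2][0] = min over k of (A[2][0] + B[0][0] = 7 + 8 = 15, A[2][1] + B[1][0] = 4 + -2 = 2, A[2][2] + B[2][0] = 9 + 5 = 14) = 2 (attained at k = 1)
  C[2][1] = min over k of (A[2][0] + B[0][1] = 7 + 8 = 15, A[2][1] + B[1][1] = 4 + 0 = 4, A[2][2] + B[2][1] = 9 + 1 = 10) = 4 (attained at k = 1)
  C[2][2] = min over k of (A[2][0] + B[0][2] = 7 + 0 = 7, A[2][1] + B[1][2] = 4 + -2 = 2, A[2][2] + B[2][2] = 9 + 7 = 16) = 2 (attained at k = 1)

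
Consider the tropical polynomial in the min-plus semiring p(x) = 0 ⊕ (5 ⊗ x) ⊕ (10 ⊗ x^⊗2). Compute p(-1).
p(-1) = 0

A tropical monomial a ⊗ x^⊗i evaluates to a + i · x. Evaluating each term at x = -1:
  Term 0 contributes 0 + 0 · -1 = 0
  Term 1 contributes 5 + 1 · -1 = 4
  Term 2 contributes 10 + 2 · -1 = 8
p(-1) = ⊕ of these = min[0, 4, 8] = 0.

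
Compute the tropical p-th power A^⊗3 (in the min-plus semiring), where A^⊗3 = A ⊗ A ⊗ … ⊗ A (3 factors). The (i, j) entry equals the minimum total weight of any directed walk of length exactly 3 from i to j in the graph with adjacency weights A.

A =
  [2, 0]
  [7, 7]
A^⊗3 =
  [6, 4]
  [11, 9]

Each entry (A^⊗3)_ij equals the minimum over all length-3 walks i = v_0 → v_1 → … → v_3 = j of Σ_t A[v_t][v_{t+1}]. For example, for (i, j) = (0, 1) we minimise over 4 possible intermediate vertex sequences; the minimum is 4, attained along the walk 0 → 0 → 0 → 1.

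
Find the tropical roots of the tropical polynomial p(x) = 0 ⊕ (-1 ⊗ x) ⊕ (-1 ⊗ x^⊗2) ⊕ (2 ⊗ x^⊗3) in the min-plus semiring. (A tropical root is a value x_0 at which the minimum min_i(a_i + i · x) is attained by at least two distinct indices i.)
Roots: {-3, 0, 1}

Each tropical root is a break point of the lower envelope of the lines y = a_i + i · x (there are 4 lines, with slopes 0, 1, ..., 3). Only the lines that attain the minimum somewhere contribute to roots; other lines are dominated. Here the surviving (envelope) indices are i = 3, i = 2, i = 1, i = 0.
Intersections between consecutive envelope lines give the roots: for adjacent envelope indices i < j the intersection is x = (a_i − a_j) / (j − i). Reading off the sorted break points: {-3, 0, 1}.
Verification: at each break x_0, at least two indices attain the minimum of min_i(a_i + i · x_0).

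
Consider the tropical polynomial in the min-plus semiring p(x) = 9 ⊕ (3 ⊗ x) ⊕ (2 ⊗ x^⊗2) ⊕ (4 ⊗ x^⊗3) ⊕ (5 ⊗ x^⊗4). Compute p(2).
p(2) = 5

A tropical monomial a ⊗ x^⊗i evaluates to a + i · x. Evaluating each term at x = 2:
  Term 0 contributes 9 + 0 · 2 = 9
  Term 1 contributes 3 + 1 · 2 = 5
  Term 2 contributes 2 + 2 · 2 = 6
  Term 3 contributes 4 + 3 · 2 = 10
  Term 4 contributes 5 + 4 · 2 = 13
p(2) = ⊕ of these = min[9, 5, 6, 10, 13] = 5.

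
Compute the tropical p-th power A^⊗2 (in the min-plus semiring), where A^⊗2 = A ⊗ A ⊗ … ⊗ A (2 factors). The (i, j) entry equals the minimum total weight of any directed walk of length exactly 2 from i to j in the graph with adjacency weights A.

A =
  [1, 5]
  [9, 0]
A^⊗2 =
  [2, 5]
  [9, 0]

Each entry (A^⊗2)_ij equals the minimum over all length-2 walks i = v_0 → v_1 → … → v_2 = j of Σ_t A[v_t][v_{t+1}]. For example, for (i, j) = (0, 1) we minimise over 2 possible intermediate vertex sequences; the minimum is 5, attained along the walk 0 → 1 → 1.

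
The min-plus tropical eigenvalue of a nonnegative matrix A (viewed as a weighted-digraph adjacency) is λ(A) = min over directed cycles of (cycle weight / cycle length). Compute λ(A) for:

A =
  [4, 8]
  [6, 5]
λ(A) = 4

Enumerate directed cycles and compute their means (weight / length). Sample:
  cycle 0 → 0: weight = 4, length = 1, mean = 4/1 ≈ 4.000
  cycle 1 → 1: weight = 5, length = 1, mean = 5/1 ≈ 5.000
  cycle 0 → 1 → 0: weight = 14, length = 2, mean = 14/2 ≈ 7.000
  cycle 1 → 0 → 1: weight = 14, length = 2, mean = 14/2 ≈ 7.000
Minimum mean = 4.000, attained e.g. along the cycle 0 → 0 with weight 4 and length 1. So λ(A) = 4/1 = 4.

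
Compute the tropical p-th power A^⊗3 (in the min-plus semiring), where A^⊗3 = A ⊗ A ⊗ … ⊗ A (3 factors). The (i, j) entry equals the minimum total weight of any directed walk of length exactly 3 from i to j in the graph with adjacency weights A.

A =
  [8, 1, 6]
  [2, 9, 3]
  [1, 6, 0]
A^⊗3 =
  [5, 4, 4]
  [4, 5, 3]
  [1, 2, 0]

Each entry (A^⊗3)_ij equals the minimum over all length-3 walks i = v_0 → v_1 → … → v_3 = j of Σ_t A[v_t][v_{t+1}]. For example, for (i, j) = (0, 2) we minimise over 9 possible intermediate vertex sequences; the minimum is 4, attained along the walk 0 → 1 → 2 → 2.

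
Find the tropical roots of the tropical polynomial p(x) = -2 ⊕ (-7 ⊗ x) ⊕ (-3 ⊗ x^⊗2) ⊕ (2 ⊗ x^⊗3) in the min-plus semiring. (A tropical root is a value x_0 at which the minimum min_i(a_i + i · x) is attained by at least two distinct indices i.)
Roots: {-5, -4, 5}

Each tropical root is a break point of the lower envelope of the lines y = a_i + i · x (there are 4 lines, with slopes 0, 1, ..., 3). Only the lines that attain the minimum somewhere contribute to roots; other lines are dominated. Here the surviving (envelope) indices are i = 3, i = 2, i = 1, i = 0.
Intersections between consecutive envelope lines give the roots: for adjacent envelope indices i < j the intersection is x = (a_i − a_j) / (j − i). Reading off the sorted break points: {-5, -4, 5}.
Verification: at each break x_0, at least two indices attain the minimum of min_i(a_i + i · x_0).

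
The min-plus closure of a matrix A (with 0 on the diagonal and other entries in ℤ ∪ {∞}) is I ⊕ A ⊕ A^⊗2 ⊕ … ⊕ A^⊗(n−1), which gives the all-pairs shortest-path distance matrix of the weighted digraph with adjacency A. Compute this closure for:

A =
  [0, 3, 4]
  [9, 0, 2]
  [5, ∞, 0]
Closure =
  [0, 3, 4]
  [7, 0, 2]
  [5, 8, 0]

This is the Floyd-Warshall all-pairs shortest-path computation. For each intermediate vertex k = 0, 1, …, 2, update dist[i][j] ← min(dist[i][j], dist[i][k] + dist[k][j]). The final matrix gives, for each (i, j), the minimum total weight of any directed path from i to j (possibly empty when i = j).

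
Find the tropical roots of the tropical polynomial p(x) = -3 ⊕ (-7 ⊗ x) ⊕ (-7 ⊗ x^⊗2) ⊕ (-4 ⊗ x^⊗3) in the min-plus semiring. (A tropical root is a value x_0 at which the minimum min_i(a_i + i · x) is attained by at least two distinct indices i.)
Roots: {-3, 0, 4}

Each tropical root is a break point of the lower envelope of the lines y = a_i + i · x (there are 4 lines, with slopes 0, 1, ..., 3). Only the lines that attain the minimum somewhere contribute to roots; other lines are dominated. Here the surviving (envelope) indices are i = 3, i = 2, i = 1, i = 0.
Intersections between consecutive envelope lines give the roots: for adjacent envelope indices i < j the intersection is x = (a_i − a_j) / (j − i). Reading off the sorted break points: {-3, 0, 4}.
Verification: at each break x_0, at least two indices attain the minimum of min_i(a_i + i · x_0).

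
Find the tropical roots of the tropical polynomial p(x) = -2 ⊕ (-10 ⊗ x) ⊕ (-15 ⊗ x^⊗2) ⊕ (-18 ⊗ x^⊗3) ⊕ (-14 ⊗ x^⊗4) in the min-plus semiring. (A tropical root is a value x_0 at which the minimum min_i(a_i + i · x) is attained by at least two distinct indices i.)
Roots: {-4, 3, 5, 8}

Each tropical root is a break point of the lower envelope of the lines y = a_i + i · x (there are 5 lines, with slopes 0, 1, ..., 4). Only the lines that attain the minimum somewhere contribute to roots; other lines are dominated. Here the surviving (envelope) indices are i = 4, i = 3, i = 2, i = 1, i = 0.
Intersections between consecutive envelope lines give the roots: for adjacent envelope indices i < j the intersection is x = (a_i − a_j) / (j − i). Reading off the sorted break points: {-4, 3, 5, 8}.
Verification: at each break x_0, at least two indices attain the minimum of min_i(a_i + i · x_0).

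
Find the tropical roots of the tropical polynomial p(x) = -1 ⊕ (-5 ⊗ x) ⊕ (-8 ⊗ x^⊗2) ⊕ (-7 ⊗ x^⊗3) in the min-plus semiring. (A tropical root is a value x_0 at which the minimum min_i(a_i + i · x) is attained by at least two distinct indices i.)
Roots: {-1, 3, 4}

Each tropical root is a break point of the lower envelope of the lines y = a_i + i · x (there are 4 lines, with slopes 0, 1, ..., 3). Only the lines that attain the minimum somewhere contribute to roots; other lines are dominated. Here the surviving (envelope) indices are i = 3, i = 2, i = 1, i = 0.
Intersections between consecutive envelope lines give the roots: for adjacent envelope indices i < j the intersection is x = (a_i − a_j) / (j − i). Reading off the sorted break points: {-1, 3, 4}.
Verification: at each break x_0, at least two indices attain the minimum of min_i(a_i + i · x_0).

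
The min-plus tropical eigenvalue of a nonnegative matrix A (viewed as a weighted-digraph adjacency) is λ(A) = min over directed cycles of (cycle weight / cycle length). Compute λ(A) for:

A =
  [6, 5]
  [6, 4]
λ(A) = 4

Enumerate directed cycles and compute their means (weight / length). Sample:
  cycle 0 → 0: weight = 6, length = 1, mean = 6/1 ≈ 6.000
  cycle 1 → 1: weight = 4, length = 1, mean = 4/1 ≈ 4.000
  cycle 0 → 1 → 0: weight = 11, length = 2, mean = 11/2 ≈ 5.500
  cycle 1 → 0 → 1: weight = 11, length = 2, mean = 11/2 ≈ 5.500
Minimum mean = 4.000, attained e.g. along the cycle 1 → 1 with weight 4 and length 1. So λ(A) = 4/1 = 4.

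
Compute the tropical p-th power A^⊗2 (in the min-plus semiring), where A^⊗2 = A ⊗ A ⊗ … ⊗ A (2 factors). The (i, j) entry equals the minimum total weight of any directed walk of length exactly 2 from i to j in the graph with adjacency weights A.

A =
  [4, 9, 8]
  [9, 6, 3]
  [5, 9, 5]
A^⊗2 =
  [8, 13, 12]
  [8, 12, 8]
  [9, 14, 10]

Each entry (A^⊗2)_ij equals the minimum over all length-2 walks i = v_0 → v_1 → … → v_2 = j of Σ_t A[v_t][v_{t+1}]. For example, for (i, j) = (0, 2) we minimise over 3 possible intermediate vertex sequences; the minimum is 12, attained along the walk 0 → 0 → 2.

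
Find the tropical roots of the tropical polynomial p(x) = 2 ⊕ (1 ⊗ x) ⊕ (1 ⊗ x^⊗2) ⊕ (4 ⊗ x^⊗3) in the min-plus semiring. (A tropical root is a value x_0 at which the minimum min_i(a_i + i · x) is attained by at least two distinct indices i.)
Roots: {-3, 0, 1}

Each tropical root is a break point of the lower envelope of the lines y = a_i + i · x (there are 4 lines, with slopes 0, 1, ..., 3). Only the lines that attain the minimum somewhere contribute to roots; other lines are dominated. Here the surviving (envelope) indices are i = 3, i = 2, i = 1, i = 0.
Intersections between consecutive envelope lines give the roots: for adjacent envelope indices i < j the intersection is x = (a_i − a_j) / (j − i). Reading off the sorted break points: {-3, 0, 1}.
Verification: at each break x_0, at least two indices attain the minimum of min_i(a_i + i · x_0).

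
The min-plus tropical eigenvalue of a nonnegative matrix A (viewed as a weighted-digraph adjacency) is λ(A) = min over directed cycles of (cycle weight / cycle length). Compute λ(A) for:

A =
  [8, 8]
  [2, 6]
λ(A) = 5

Enumerate directed cycles and compute their means (weight / length). Sample:
  cycle 0 → 0: weight = 8, length = 1, mean = 8/1 ≈ 8.000
  cycle 1 → 1: weight = 6, length = 1, mean = 6/1 ≈ 6.000
  cycle 0 → 1 → 0: weight = 10, length = 2, mean = 10/2 ≈ 5.000
  cycle 1 → 0 → 1: weight = 10, length = 2, mean = 10/2 ≈ 5.000
Minimum mean = 5.000, attained e.g. along the cycle 0 → 1 → 0 with weight 10 and length 2. So λ(A) = 10/2 = 5.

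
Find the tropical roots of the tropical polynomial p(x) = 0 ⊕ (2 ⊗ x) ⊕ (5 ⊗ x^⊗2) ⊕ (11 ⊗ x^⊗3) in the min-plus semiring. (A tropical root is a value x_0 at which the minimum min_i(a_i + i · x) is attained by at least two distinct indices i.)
Roots: {-6, -3, -2}

Each tropical root is a break point of the lower envelope of the lines y = a_i + i · x (there are 4 lines, with slopes 0, 1, ..., 3). Only the lines that attain the minimum somewhere contribute to roots; other lines are dominated. Here the surviving (envelope) indices are i = 3, i = 2, i = 1, i = 0.
Intersections between consecutive envelope lines give the roots: for adjacent envelope indices i < j the intersection is x = (a_i − a_j) / (j − i). Reading off the sorted break points: {-6, -3, -2}.
Verification: at each break x_0, at least two indices attain the minimum of min_i(a_i + i · x_0).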